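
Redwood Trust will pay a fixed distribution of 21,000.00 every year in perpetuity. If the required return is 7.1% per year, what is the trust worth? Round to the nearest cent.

295774.65

Level perpetuity: PV = C / r = 21,000.00 / 0.071 = 295,774.65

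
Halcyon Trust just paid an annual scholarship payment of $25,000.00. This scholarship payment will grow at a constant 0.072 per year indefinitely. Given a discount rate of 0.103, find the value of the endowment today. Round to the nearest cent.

$864516.13

D₁ = D₀ × (1 + g) = $25,000.00 × 1.072 = $26,800.0000
Growing perpetuity: P = D₁ / (r − g) = $26,800.0000 / (0.103 − 0.072) = $864,516.13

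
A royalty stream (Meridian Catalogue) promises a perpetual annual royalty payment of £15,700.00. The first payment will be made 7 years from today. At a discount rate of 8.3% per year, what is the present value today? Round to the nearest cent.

Value at end of year 6: C / r = £15,700.00 / 0.083 = £189,156.6265
Discount to today: PV = £189,156.6265 / (1 + 0.083)^6 = £189,156.6265 / 1.613507 = £117,233.25

£117233.25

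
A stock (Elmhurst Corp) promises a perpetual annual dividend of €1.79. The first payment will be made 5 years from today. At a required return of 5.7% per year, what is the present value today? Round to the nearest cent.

Value at end of year 4: C / r = €1.79 / 0.057 = €31.4035
Discount to today: PV = €31.4035 / (1 + 0.057)^4 = €31.4035 / 1.248245 = €25.16

€25.16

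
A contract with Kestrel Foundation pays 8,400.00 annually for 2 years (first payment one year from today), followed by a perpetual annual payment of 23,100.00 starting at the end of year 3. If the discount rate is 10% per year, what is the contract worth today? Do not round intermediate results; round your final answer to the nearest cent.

205487.60

PV of 2-year annuity: 8,400.00 × [1 − (1+0.1)^−2] / 0.1 = 14578.51240
Perpetuity value at year 2: 23,100.00 / 0.1 = 231000.00000
PV of perpetuity: 231000.00000 / (1+0.1)^2 = 190909.09091
Total PV = 14578.51240 + 190909.09091 = 205487.60331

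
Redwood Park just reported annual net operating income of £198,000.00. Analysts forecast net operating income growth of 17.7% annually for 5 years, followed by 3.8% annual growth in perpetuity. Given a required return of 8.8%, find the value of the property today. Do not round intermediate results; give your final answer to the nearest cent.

£7351311.73

D_1 = 233046.00000
D_2 = 274295.14200
D_3 = 322845.38213
D_4 = 379989.01477
D_5 = 447247.07039
Terminal value at year 5: TV = D_5×(1+g_2)/(r−g_2) = 464242.45906/0.05 = 9284849.18122
P_0 = D_1/(1+r)^1 + D_2/(1+r)^2 + D_3/(1+r)^3 + D_4/(1+r)^4 + D_5/(1+r)^5 + TV/(1+r)^5
    = 214196.69118 + 231718.29551 + 250673.19284 + 271178.62866 + 293361.43927 + 6090183.47930 = 7351311.72676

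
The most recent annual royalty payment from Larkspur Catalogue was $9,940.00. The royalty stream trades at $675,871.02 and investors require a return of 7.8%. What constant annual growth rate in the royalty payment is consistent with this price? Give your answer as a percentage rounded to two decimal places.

P = D₀(1+g)/(r−g) ⇒ P(r−g) = D₀(1+g) ⇒ g(P+D₀) = P·r − D₀
g = (P·r − D₀)/(P + D₀) = ($675,871.02×0.078 − $9,940.00) / ($675,871.02 + $9,940.00) = 0.062376

6.24%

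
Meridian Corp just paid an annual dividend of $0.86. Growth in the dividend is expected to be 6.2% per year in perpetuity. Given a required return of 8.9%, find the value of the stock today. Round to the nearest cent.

$33.83

D₁ = D₀ × (1 + g) = $0.86 × 1.062 = $0.9133
Growing perpetuity: P = D₁ / (r − g) = $0.9133 / (0.089 − 0.062) = $33.83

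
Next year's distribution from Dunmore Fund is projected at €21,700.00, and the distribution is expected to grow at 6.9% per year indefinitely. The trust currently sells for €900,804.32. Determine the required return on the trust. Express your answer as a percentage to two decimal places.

P = D₁/(r − g) ⇒ r = D₁/P + g = €21,700.0000/€900,804.32 + 0.069 = 0.024090 + 0.069 = 0.093090

9.31%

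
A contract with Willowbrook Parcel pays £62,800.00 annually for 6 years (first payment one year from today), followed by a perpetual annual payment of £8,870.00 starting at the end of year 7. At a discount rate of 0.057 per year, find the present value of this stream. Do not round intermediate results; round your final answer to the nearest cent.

£423323.45

PV of 6-year annuity: £62,800.00 × [1 − (1+0.057)^−6] / 0.057 = 311740.24655
Perpetuity value at year 6: £8,870.00 / 0.057 = 155614.03509
PV of perpetuity: 155614.03509 / (1+0.057)^6 = 111583.20727
Total PV = 311740.24655 + 111583.20727 = 423323.45382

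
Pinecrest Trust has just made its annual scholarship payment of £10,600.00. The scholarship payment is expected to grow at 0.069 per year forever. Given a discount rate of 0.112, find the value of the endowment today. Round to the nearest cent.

D₁ = D₀ × (1 + g) = £10,600.00 × 1.069 = £11,331.4000
Growing perpetuity: P = D₁ / (r − g) = £11,331.4000 / (0.112 − 0.069) = £263,520.93

£263520.93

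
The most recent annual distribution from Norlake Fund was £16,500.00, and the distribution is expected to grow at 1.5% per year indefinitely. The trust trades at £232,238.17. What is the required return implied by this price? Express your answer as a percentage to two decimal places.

D₁ = £16,500.00 × 1.015 = £16,747.5000
P = D₁/(r − g) ⇒ r = D₁/P + g = £16,747.5000/£232,238.17 + 0.015 = 0.072113 + 0.015 = 0.087113

8.71%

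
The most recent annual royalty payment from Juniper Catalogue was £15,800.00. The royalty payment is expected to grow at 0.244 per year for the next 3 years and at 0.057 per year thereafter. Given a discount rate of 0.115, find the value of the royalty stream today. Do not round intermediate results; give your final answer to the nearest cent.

D_1 = 19655.20000
D_2 = 24451.06880
D_3 = 30417.12959
Terminal value at year 3: TV = D_3×(1+g_2)/(r−g_2) = 32150.90597/0.058 = 554325.96506
P_0 = D_1/(1+r)^1 + D_2/(1+r)^2 + D_3/(1+r)^3 + TV/(1+r)^3
    = 17627.98206 + 19667.45263 + 21942.87989 + 399890.06969 = 459128.38428

£459128.38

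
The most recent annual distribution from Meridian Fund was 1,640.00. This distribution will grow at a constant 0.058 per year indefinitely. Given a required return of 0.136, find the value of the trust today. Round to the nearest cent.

D₁ = D₀ × (1 + g) = 1,640.00 × 1.058 = 1,735.1200
Growing perpetuity: P = D₁ / (r − g) = 1,735.1200 / (0.136 − 0.058) = 22,245.13

22245.13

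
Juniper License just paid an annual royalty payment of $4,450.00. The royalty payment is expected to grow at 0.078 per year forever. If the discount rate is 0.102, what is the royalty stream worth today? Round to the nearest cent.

D₁ = D₀ × (1 + g) = $4,450.00 × 1.078 = $4,797.1000
Growing perpetuity: P = D₁ / (r − g) = $4,797.1000 / (0.102 − 0.078) = $199,879.17

$199879.17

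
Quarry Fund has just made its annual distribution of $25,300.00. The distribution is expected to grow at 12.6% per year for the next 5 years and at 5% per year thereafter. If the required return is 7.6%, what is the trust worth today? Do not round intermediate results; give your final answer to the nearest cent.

$1427499.51

D_1 = 28487.80000
D_2 = 32077.26280
D_3 = 36118.99791
D_4 = 40669.99165
D_5 = 45794.41060
Terminal value at year 5: TV = D_5×(1+g_2)/(r−g_2) = 48084.13113/0.026 = 1849389.65875
P_0 = D_1/(1+r)^1 + D_2/(1+r)^2 + D_3/(1+r)^3 + D_4/(1+r)^4 + D_5/(1+r)^5 + TV/(1+r)^5
    = 26475.65056 + 27705.93172 + 28993.38208 + 30340.65819 + 31750.54008 + 1282233.34943 = 1427499.51206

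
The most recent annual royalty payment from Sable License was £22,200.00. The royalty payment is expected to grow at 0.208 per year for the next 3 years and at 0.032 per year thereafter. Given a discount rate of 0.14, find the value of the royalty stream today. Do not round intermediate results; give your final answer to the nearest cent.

£327269.31

D_1 = 26817.60000
D_2 = 32395.66080
D_3 = 39133.95825
Terminal value at year 3: TV = D_3×(1+g_2)/(r−g_2) = 40386.24491/0.108 = 373946.71213
P_0 = D_1/(1+r)^1 + D_2/(1+r)^2 + D_3/(1+r)^3 + TV/(1+r)^3
    = 23524.21053 + 24927.40905 + 26414.30713 + 252403.37927 = 327269.30597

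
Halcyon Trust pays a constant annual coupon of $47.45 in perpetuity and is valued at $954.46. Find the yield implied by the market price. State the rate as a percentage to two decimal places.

4.97%

P = C/r ⇒ r = C/P = $47.45/$954.46 = 0.049714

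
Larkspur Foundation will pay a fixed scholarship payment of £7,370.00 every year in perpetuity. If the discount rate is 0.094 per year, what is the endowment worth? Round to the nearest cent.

£78404.26

Level perpetuity: PV = C / r = £7,370.00 / 0.094 = £78,404.26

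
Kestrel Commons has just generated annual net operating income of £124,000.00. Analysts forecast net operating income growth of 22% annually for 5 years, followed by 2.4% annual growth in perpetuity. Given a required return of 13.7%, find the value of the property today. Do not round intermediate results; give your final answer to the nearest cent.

£2367971.65

D_1 = 151280.00000
D_2 = 184561.60000
D_3 = 225165.15200
D_4 = 274701.48544
D_5 = 335135.81224
Terminal value at year 5: TV = D_5×(1+g_2)/(r−g_2) = 343179.07173/0.113 = 3036982.93567
P_0 = D_1/(1+r)^1 + D_2/(1+r)^2 + D_3/(1+r)^3 + D_4/(1+r)^4 + D_5/(1+r)^5 + TV/(1+r)^5
    = 133051.89094 + 142764.56196 + 153186.24942 + 164368.71090 + 176367.48223 + 1598232.75934 = 2367971.65479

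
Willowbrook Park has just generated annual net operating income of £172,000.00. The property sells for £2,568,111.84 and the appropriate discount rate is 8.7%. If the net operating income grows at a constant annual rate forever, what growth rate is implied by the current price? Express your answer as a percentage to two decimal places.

P = D₀(1+g)/(r−g) ⇒ P(r−g) = D₀(1+g) ⇒ g(P+D₀) = P·r − D₀
g = (P·r − D₀)/(P + D₀) = (£2,568,111.84×0.087 − £172,000.00) / (£2,568,111.84 + £172,000.00) = 0.018768

1.88%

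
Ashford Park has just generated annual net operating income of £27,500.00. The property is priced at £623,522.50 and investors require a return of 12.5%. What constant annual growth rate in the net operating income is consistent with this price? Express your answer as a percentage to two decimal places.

7.75%

P = D₀(1+g)/(r−g) ⇒ P(r−g) = D₀(1+g) ⇒ g(P+D₀) = P·r − D₀
g = (P·r − D₀)/(P + D₀) = (£623,522.50×0.125 − £27,500.00) / (£623,522.50 + £27,500.00) = 0.077479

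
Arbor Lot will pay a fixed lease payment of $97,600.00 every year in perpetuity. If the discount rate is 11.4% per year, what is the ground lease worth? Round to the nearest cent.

$856140.35

Level perpetuity: PV = C / r = $97,600.00 / 0.114 = $856,140.35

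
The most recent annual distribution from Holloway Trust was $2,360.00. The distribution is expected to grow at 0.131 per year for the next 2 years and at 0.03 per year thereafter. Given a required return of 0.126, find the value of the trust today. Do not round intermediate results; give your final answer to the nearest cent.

D_1 = 2669.16000
D_2 = 3018.81996
Terminal value at year 2: TV = D_2×(1+g_2)/(r−g_2) = 3109.38456/0.096 = 32389.42249
P_0 = D_1/(1+r)^1 + D_2/(1+r)^2 + TV/(1+r)^2
    = 2370.47957 + 2381.00568 + 25546.20680 = 30297.69205

$30297.69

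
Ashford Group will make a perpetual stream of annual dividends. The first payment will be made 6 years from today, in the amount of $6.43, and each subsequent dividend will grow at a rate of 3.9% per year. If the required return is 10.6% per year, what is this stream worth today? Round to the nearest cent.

$57.99

Value at end of year 5: C₁ / (r − g) = $6.43 / (0.106 − 0.039) = $95.9701
Discount to today: PV = $95.9701 / (1 + 0.106)^5 = $95.9701 / 1.654915 = $57.99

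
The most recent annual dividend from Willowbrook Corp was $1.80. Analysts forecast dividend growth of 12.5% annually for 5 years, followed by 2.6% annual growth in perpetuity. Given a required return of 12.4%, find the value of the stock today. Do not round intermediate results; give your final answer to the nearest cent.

D_1 = 2.02500
D_2 = 2.27813
D_3 = 2.56289
D_4 = 2.88325
D_5 = 3.24366
Terminal value at year 5: TV = D_5×(1+g_2)/(r−g_2) = 3.32799/0.098 = 33.95912
P_0 = D_1/(1+r)^1 + D_2/(1+r)^2 + D_3/(1+r)^3 + D_4/(1+r)^4 + D_5/(1+r)^5 + TV/(1+r)^5
    = 1.80160 + 1.80320 + 1.80481 + 1.80641 + 1.80802 + 18.92888 = 27.95293

$27.95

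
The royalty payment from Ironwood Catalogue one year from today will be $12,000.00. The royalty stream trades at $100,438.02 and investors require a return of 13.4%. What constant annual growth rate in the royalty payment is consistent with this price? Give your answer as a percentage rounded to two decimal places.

1.45%

P = D₁/(r−g) ⇒ g = r − D₁/P = 0.134 − $12,000.00/$100,438.02 = 0.014523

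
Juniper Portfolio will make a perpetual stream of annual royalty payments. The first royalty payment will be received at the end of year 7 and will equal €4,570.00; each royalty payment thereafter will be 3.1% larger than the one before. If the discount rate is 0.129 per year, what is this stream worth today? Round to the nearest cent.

Value at end of year 6: C₁ / (r − g) = €4,570.00 / (0.129 − 0.031) = €46,632.6531
Discount to today: PV = €46,632.6531 / (1 + 0.129)^6 = €46,632.6531 / 2.070922 = €22,517.83

€22517.83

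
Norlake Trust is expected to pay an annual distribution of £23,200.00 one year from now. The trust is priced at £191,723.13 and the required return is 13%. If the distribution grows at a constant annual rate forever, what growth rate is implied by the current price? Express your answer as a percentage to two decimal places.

P = D₁/(r−g) ⇒ g = r − D₁/P = 0.13 − £23,200.00/£191,723.13 = 0.008992

0.90%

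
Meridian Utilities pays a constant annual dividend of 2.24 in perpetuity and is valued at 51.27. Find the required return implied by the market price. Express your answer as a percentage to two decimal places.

P = C/r ⇒ r = C/P = 2.24/51.27 = 0.043690

4.37%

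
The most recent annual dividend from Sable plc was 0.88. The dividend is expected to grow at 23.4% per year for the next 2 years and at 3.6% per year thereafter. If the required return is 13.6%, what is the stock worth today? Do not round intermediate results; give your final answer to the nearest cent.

D_1 = 1.08592
D_2 = 1.34003
Terminal value at year 2: TV = D_2×(1+g_2)/(r−g_2) = 1.38827/0.1 = 13.88266
P_0 = D_1/(1+r)^1 + D_2/(1+r)^2 + TV/(1+r)^2
    = 0.95592 + 1.03838 + 10.75762 = 12.75191

12.75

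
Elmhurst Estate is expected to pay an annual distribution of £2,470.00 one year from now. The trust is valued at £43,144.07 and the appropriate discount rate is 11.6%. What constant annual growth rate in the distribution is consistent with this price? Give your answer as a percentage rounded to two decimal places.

5.87%

P = D₁/(r−g) ⇒ g = r − D₁/P = 0.116 − £2,470.00/£43,144.07 = 0.058750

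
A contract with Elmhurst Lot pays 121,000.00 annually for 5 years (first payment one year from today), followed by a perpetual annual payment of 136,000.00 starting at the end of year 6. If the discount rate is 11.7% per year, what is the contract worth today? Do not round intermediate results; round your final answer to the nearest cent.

1107917.24

PV of 5-year annuity: 121,000.00 × [1 − (1+0.117)^−5] / 0.117 = 439439.14033
Perpetuity value at year 5: 136,000.00 / 0.117 = 1162393.16239
PV of perpetuity: 1162393.16239 / (1+0.117)^5 = 668478.09558
Total PV = 439439.14033 + 668478.09558 = 1107917.23591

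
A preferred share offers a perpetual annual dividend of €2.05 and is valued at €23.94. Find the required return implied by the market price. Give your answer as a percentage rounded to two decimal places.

8.56%

P = C/r ⇒ r = C/P = €2.05/€23.94 = 0.085631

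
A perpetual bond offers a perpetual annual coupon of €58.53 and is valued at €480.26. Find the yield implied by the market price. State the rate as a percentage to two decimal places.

P = C/r ⇒ r = C/P = €58.53/€480.26 = 0.121871

12.19%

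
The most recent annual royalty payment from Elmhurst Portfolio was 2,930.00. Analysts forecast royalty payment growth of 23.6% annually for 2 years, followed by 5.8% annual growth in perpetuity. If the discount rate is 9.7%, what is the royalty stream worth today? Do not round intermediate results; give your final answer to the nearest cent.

107925.74

D_1 = 3621.48000
D_2 = 4476.14928
Terminal value at year 2: TV = D_2×(1+g_2)/(r−g_2) = 4735.76594/0.039 = 121429.89585
P_0 = D_1/(1+r)^1 + D_2/(1+r)^2 + TV/(1+r)^2
    = 3301.25798 + 3719.55776 + 100904.92580 = 107925.74153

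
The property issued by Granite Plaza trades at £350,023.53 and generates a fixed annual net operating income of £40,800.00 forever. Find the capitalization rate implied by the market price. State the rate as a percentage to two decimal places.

P = C/r ⇒ r = C/P = £40,800.00/£350,023.53 = 0.116564

11.66%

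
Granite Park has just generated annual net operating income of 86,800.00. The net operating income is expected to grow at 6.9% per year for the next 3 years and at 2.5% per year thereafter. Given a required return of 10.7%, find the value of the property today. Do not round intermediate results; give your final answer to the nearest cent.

1219985.31

D_1 = 92789.20000
D_2 = 99191.65480
D_3 = 106035.87898
Terminal value at year 3: TV = D_3×(1+g_2)/(r−g_2) = 108686.77596/0.082 = 1325448.48726
P_0 = D_1/(1+r)^1 + D_2/(1+r)^2 + D_3/(1+r)^3 + TV/(1+r)^3
    = 83820.41554 + 80943.11130 + 78164.57631 + 977057.20393 = 1219985.30708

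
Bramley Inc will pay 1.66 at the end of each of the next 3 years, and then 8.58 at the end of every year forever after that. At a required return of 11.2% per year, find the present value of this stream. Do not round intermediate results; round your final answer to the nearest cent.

59.76

PV of 3-year annuity: 1.66 × [1 − (1+0.112)^−3] / 0.112 = 4.04250
Perpetuity value at year 3: 8.58 / 0.112 = 76.60714
PV of perpetuity: 76.60714 / (1+0.112)^3 = 55.71279
Total PV = 4.04250 + 55.71279 = 59.75529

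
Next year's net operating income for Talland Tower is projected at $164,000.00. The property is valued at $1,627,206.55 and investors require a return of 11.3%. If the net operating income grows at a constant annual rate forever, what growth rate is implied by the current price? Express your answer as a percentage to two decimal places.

P = D₁/(r−g) ⇒ g = r − D₁/P = 0.113 − $164,000.00/$1,627,206.55 = 0.012214

1.22%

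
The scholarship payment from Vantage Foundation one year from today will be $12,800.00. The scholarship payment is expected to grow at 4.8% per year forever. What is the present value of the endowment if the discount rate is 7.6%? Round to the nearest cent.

Growing perpetuity: P = D₁ / (r − g) = $12,800.0000 / (0.076 − 0.048) = $457,142.86

$457142.86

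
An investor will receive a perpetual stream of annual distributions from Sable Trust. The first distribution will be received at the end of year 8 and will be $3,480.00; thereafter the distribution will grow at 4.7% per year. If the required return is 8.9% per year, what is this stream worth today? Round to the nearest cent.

Value at end of year 7: C₁ / (r − g) = $3,480.00 / (0.089 − 0.047) = $82,857.1429
Discount to today: PV = $82,857.1429 / (1 + 0.089)^7 = $82,857.1429 / 1.816332 = $45,617.85

$45617.85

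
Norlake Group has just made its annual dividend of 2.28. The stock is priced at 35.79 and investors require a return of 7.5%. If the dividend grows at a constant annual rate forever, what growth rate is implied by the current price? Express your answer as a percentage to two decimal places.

1.06%

P = D₀(1+g)/(r−g) ⇒ P(r−g) = D₀(1+g) ⇒ g(P+D₀) = P·r − D₀
g = (P·r − D₀)/(P + D₀) = (35.79×0.075 − 2.28) / (35.79 + 2.28) = 0.010619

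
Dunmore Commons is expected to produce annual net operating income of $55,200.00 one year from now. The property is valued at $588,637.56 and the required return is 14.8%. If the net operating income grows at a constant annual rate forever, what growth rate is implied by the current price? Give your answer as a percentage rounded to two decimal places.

5.42%

P = D₁/(r−g) ⇒ g = r − D₁/P = 0.148 − $55,200.00/$588,637.56 = 0.054224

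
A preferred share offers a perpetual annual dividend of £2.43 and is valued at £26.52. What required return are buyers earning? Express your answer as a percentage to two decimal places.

P = C/r ⇒ r = C/P = £2.43/£26.52 = 0.091629

9.16%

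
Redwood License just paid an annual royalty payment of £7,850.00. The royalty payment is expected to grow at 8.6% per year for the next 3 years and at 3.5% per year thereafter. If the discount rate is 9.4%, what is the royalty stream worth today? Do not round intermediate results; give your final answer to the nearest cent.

D_1 = 8525.10000
D_2 = 9258.25860
D_3 = 10054.46884
Terminal value at year 3: TV = D_3×(1+g_2)/(r−g_2) = 10406.37525/0.059 = 176379.24151
P_0 = D_1/(1+r)^1 + D_2/(1+r)^2 + D_3/(1+r)^3 + TV/(1+r)^3
    = 7792.59598 + 7735.61173 + 7679.04418 + 134708.65646 = 157915.90836

£157915.91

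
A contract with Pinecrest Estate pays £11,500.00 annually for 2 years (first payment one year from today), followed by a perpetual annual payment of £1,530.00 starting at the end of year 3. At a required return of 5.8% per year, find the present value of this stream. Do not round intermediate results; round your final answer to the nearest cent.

£44709.59

PV of 2-year annuity: £11,500.00 × [1 − (1+0.058)^−2] / 0.058 = 21143.25635
Perpetuity value at year 2: £1,530.00 / 0.058 = 26379.31034
PV of perpetuity: 26379.31034 / (1+0.058)^2 = 23566.33798
Total PV = 21143.25635 + 23566.33798 = 44709.59433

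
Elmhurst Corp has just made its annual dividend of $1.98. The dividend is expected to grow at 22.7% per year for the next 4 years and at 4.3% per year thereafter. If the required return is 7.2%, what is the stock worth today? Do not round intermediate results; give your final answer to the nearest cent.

D_1 = 2.42946
D_2 = 2.98095
D_3 = 3.65762
D_4 = 4.48790
Terminal value at year 4: TV = D_4×(1+g_2)/(r−g_2) = 4.68088/0.029 = 161.40975
P_0 = D_1/(1+r)^1 + D_2/(1+r)^2 + D_3/(1+r)^3 + D_4/(1+r)^4 + TV/(1+r)^4
    = 2.26629 + 2.59397 + 2.96903 + 3.39832 + 122.22234 = 133.44995

$133.45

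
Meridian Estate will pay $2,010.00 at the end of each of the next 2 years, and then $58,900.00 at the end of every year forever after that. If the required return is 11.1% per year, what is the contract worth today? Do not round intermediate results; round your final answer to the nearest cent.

$433334.39

PV of 2-year annuity: $2,010.00 × [1 − (1+0.111)^−2] / 0.111 = 3437.60659
Perpetuity value at year 2: $58,900.00 / 0.111 = 530630.63063
PV of perpetuity: 530630.63063 / (1+0.111)^2 = 429896.78587
Total PV = 3437.60659 + 429896.78587 = 433334.39246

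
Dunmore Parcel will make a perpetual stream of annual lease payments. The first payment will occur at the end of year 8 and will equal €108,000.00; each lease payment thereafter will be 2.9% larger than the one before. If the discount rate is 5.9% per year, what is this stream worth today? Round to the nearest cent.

Value at end of year 7: C₁ / (r − g) = €108,000.00 / (0.059 − 0.029) = €3,600,000.0000
Discount to today: PV = €3,600,000.0000 / (1 + 0.059)^7 = €3,600,000.0000 / 1.493729 = €2,410,076.23

€2410076.23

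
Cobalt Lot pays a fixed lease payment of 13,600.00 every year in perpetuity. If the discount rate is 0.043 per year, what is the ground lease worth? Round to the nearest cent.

Level perpetuity: PV = C / r = 13,600.00 / 0.043 = 316,279.07

316279.07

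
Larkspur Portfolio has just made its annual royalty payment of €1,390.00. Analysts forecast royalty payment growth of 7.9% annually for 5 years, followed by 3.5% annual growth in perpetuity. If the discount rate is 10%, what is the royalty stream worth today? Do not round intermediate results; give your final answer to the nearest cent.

€26661.46

D_1 = 1499.81000
D_2 = 1618.29499
D_3 = 1746.14029
D_4 = 1884.08538
D_5 = 2032.92812
Terminal value at year 5: TV = D_5×(1+g_2)/(r−g_2) = 2104.08061/0.065 = 32370.47087
P_0 = D_1/(1+r)^1 + D_2/(1+r)^2 + D_3/(1+r)^3 + D_4/(1+r)^4 + D_5/(1+r)^5 + TV/(1+r)^5
    = 1363.46364 + 1337.43388 + 1311.90105 + 1286.85566 + 1262.28842 + 20099.51560 = 26661.45824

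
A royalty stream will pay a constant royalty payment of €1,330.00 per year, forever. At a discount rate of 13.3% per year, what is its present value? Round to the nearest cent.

Level perpetuity: PV = C / r = €1,330.00 / 0.133 = €10,000.00

€10000.00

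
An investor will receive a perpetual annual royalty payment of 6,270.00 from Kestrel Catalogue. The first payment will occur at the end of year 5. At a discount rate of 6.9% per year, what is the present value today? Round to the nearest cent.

Value at end of year 4: C / r = 6,270.00 / 0.069 = 90,869.5652
Discount to today: PV = 90,869.5652 / (1 + 0.069)^4 = 90,869.5652 / 1.305903 = 69,583.72

69583.72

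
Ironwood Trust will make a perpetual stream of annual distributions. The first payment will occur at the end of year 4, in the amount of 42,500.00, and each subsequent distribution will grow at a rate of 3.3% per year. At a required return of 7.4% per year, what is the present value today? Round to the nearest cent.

836743.27

Value at end of year 3: C₁ / (r − g) = 42,500.00 / (0.074 − 0.033) = 1,036,585.3659
Discount to today: PV = 1,036,585.3659 / (1 + 0.074)^3 = 1,036,585.3659 / 1.238833 = 836,743.27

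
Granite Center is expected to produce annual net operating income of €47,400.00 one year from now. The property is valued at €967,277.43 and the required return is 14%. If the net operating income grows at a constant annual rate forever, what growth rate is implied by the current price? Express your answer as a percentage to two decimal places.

P = D₁/(r−g) ⇒ g = r − D₁/P = 0.14 − €47,400.00/€967,277.43 = 0.090996

9.10%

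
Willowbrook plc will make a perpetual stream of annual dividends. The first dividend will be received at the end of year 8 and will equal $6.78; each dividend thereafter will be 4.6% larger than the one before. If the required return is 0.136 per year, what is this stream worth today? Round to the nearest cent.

$30.86

Value at end of year 7: C₁ / (r − g) = $6.78 / (0.136 − 0.046) = $75.3333
Discount to today: PV = $75.3333 / (1 + 0.136)^7 = $75.3333 / 2.441453 = $30.86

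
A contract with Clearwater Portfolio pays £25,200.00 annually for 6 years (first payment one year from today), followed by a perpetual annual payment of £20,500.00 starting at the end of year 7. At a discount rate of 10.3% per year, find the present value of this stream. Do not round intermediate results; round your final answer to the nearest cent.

£219320.14

PV of 6-year annuity: £25,200.00 × [1 − (1+0.103)^−6] / 0.103 = 108794.36567
Perpetuity value at year 6: £20,500.00 / 0.103 = 199029.12621
PV of perpetuity: 199029.12621 / (1+0.103)^6 = 110525.77319
Total PV = 108794.36567 + 110525.77319 = 219320.13886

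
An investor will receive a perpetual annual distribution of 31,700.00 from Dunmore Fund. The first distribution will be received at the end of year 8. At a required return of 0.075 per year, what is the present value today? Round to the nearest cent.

254764.40

Value at end of year 7: C / r = 31,700.00 / 0.075 = 422,666.6667
Discount to today: PV = 422,666.6667 / (1 + 0.075)^7 = 422,666.6667 / 1.659049 = 254,764.40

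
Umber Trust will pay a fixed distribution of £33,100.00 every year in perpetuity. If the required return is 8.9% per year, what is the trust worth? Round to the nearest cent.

£371910.11

Level perpetuity: PV = C / r = £33,100.00 / 0.089 = £371,910.11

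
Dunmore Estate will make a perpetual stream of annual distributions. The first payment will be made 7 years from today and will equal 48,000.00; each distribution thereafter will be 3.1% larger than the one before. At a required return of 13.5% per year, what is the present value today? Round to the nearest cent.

Value at end of year 6: C₁ / (r − g) = 48,000.00 / (0.135 − 0.031) = 461,538.4615
Discount to today: PV = 461,538.4615 / (1 + 0.135)^6 = 461,538.4615 / 2.137840 = 215,890.10

215890.10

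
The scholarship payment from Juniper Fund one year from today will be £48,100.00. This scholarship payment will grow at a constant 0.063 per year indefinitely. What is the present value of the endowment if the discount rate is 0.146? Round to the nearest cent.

Growing perpetuity: P = D₁ / (r − g) = £48,100.0000 / (0.146 − 0.063) = £579,518.07

£579518.07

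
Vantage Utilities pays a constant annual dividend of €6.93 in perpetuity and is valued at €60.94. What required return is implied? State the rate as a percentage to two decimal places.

P = C/r ⇒ r = C/P = €6.93/€60.94 = 0.113718

11.37%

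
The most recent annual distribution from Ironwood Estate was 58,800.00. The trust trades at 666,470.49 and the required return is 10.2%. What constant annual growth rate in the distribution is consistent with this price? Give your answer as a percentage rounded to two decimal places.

P = D₀(1+g)/(r−g) ⇒ P(r−g) = D₀(1+g) ⇒ g(P+D₀) = P·r − D₀
g = (P·r − D₀)/(P + D₀) = (666,470.49×0.102 − 58,800.00) / (666,470.49 + 58,800.00) = 0.012657

1.27%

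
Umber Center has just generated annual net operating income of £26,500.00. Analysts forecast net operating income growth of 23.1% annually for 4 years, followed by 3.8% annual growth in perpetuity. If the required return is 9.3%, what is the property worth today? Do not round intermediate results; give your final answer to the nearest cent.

D_1 = 32621.50000
D_2 = 40157.06650
D_3 = 49433.34886
D_4 = 60852.45245
Terminal value at year 4: TV = D_4×(1+g_2)/(r−g_2) = 63164.84564/0.055 = 1148451.73894
P_0 = D_1/(1+r)^1 + D_2/(1+r)^2 + D_3/(1+r)^3 + D_4/(1+r)^4 + TV/(1+r)^4
    = 29845.83715 + 33614.11302 + 37858.16388 + 42638.06014 + 804696.48054 = 948652.65473

£948652.65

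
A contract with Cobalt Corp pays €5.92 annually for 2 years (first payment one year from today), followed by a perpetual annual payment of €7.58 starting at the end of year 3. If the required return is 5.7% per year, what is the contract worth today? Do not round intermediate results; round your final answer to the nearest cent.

€129.93

PV of 2-year annuity: €5.92 × [1 − (1+0.057)^−2] / 0.057 = 10.89949
Perpetuity value at year 2: €7.58 / 0.057 = 132.98246
PV of perpetuity: 132.98246 / (1+0.057)^2 = 119.02670
Total PV = 10.89949 + 119.02670 = 129.92618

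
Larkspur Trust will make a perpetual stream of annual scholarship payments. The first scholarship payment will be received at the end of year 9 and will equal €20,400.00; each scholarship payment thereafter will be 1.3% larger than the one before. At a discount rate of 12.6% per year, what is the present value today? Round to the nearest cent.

€69862.58

Value at end of year 8: C₁ / (r − g) = €20,400.00 / (0.126 − 0.013) = €180,530.9735
Discount to today: PV = €180,530.9735 / (1 + 0.126)^8 = €180,530.9735 / 2.584087 = €69,862.58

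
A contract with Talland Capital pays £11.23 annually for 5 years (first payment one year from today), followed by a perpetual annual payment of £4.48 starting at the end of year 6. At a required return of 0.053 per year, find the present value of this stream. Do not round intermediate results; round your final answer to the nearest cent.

PV of 5-year annuity: £11.23 × [1 − (1+0.053)^−5] / 0.053 = 48.21945
Perpetuity value at year 5: £4.48 / 0.053 = 84.52830
PV of perpetuity: 84.52830 / (1+0.053)^5 = 65.29205
Total PV = 48.21945 + 65.29205 = 113.51150

£113.51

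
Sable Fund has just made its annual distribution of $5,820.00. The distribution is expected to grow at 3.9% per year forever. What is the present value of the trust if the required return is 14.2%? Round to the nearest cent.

D₁ = D₀ × (1 + g) = $5,820.00 × 1.039 = $6,046.9800
Growing perpetuity: P = D₁ / (r − g) = $6,046.9800 / (0.142 − 0.039) = $58,708.54

$58708.54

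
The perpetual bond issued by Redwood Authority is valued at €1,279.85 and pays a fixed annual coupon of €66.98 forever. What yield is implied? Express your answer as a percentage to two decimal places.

P = C/r ⇒ r = C/P = €66.98/€1,279.85 = 0.052334

5.23%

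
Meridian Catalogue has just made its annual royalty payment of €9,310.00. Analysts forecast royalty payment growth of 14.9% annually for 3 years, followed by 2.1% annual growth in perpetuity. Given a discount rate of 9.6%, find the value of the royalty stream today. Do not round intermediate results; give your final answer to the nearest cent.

€176749.56

D_1 = 10697.19000
D_2 = 12291.07131
D_3 = 14122.44094
Terminal value at year 3: TV = D_3×(1+g_2)/(r−g_2) = 14419.01219/0.075 = 192253.49593
P_0 = D_1/(1+r)^1 + D_2/(1+r)^2 + D_3/(1+r)^3 + TV/(1+r)^3
    = 9760.20985 + 10232.19080 + 10726.99565 + 146030.16748 = 176749.56379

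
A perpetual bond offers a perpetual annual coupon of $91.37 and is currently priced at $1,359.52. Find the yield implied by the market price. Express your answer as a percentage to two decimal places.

P = C/r ⇒ r = C/P = $91.37/$1,359.52 = 0.067208

6.72%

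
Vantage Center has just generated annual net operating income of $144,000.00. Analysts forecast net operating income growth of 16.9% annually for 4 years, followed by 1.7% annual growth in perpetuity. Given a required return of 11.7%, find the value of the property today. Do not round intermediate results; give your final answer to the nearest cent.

D_1 = 168336.00000
D_2 = 196784.78400
D_3 = 230041.41250
D_4 = 268918.41121
Terminal value at year 4: TV = D_4×(1+g_2)/(r−g_2) = 273490.02420/0.1 = 2734900.24198
P_0 = D_1/(1+r)^1 + D_2/(1+r)^2 + D_3/(1+r)^3 + D_4/(1+r)^4 + TV/(1+r)^4
    = 150703.67055 + 157719.41886 + 165061.77319 + 172745.93810 + 1756826.19045 = 2403056.99114

$2403056.99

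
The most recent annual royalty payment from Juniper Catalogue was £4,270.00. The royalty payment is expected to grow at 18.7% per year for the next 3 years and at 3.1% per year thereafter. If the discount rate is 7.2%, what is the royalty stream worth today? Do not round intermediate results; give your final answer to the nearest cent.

£161531.03

D_1 = 5068.49000
D_2 = 6016.29763
D_3 = 7141.34529
Terminal value at year 3: TV = D_3×(1+g_2)/(r−g_2) = 7362.72699/0.041 = 179578.70709
P_0 = D_1/(1+r)^1 + D_2/(1+r)^2 + D_3/(1+r)^3 + TV/(1+r)^3
    = 4728.06903 + 5235.27793 + 5796.89823 + 145770.78226 = 161531.02745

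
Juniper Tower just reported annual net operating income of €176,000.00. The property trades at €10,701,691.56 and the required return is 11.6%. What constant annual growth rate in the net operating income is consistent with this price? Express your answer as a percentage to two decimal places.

P = D₀(1+g)/(r−g) ⇒ P(r−g) = D₀(1+g) ⇒ g(P+D₀) = P·r − D₀
g = (P·r − D₀)/(P + D₀) = (€10,701,691.56×0.116 − €176,000.00) / (€10,701,691.56 + €176,000.00) = 0.097943

9.79%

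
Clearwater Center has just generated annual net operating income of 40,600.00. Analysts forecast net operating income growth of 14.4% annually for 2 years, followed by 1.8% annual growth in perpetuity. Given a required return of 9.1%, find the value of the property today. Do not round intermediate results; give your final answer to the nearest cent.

709733.04

D_1 = 46446.40000
D_2 = 53134.68160
Terminal value at year 2: TV = D_2×(1+g_2)/(r−g_2) = 54091.10587/0.073 = 740974.05300
P_0 = D_1/(1+r)^1 + D_2/(1+r)^2 + TV/(1+r)^2
    = 42572.31897 + 44640.45179 + 622520.27294 = 709733.04371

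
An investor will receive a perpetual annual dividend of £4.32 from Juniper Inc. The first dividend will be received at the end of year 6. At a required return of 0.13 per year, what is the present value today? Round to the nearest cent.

£18.04

Value at end of year 5: C / r = £4.32 / 0.13 = £33.2308
Discount to today: PV = £33.2308 / (1 + 0.13)^5 = £33.2308 / 1.842435 = £18.04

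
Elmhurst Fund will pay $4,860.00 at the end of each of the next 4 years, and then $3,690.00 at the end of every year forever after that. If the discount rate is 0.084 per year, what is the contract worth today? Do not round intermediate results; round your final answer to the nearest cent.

PV of 4-year annuity: $4,860.00 × [1 − (1+0.084)^−4] / 0.084 = 15954.65061
Perpetuity value at year 4: $3,690.00 / 0.084 = 43928.57143
PV of perpetuity: 43928.57143 / (1+0.084)^4 = 31814.85522
Total PV = 15954.65061 + 31814.85522 = 47769.50583

$47769.51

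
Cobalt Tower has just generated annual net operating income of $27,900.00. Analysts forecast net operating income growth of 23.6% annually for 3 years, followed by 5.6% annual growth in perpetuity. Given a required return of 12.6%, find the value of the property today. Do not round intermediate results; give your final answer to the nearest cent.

D_1 = 34484.40000
D_2 = 42622.71840
D_3 = 52681.67994
Terminal value at year 3: TV = D_3×(1+g_2)/(r−g_2) = 55631.85402/0.07 = 794740.77170
P_0 = D_1/(1+r)^1 + D_2/(1+r)^2 + D_3/(1+r)^3 + TV/(1+r)^3
    = 30625.57726 + 33617.41874 + 36901.53602 + 556686.02913 = 657830.56115

$657830.56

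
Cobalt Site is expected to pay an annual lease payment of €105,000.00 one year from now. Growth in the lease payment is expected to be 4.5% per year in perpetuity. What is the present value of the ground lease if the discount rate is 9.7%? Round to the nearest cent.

Growing perpetuity: P = D₁ / (r − g) = €105,000.0000 / (0.097 − 0.045) = €2,019,230.77

€2019230.77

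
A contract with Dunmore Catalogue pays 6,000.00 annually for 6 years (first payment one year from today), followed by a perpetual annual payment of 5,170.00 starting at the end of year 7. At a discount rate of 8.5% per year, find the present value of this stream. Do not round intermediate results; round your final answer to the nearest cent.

64603.01

PV of 6-year annuity: 6,000.00 × [1 − (1+0.085)^−6] / 0.085 = 27321.52302
Perpetuity value at year 6: 5,170.00 / 0.085 = 60823.52941
PV of perpetuity: 60823.52941 / (1+0.085)^6 = 37281.48375
Total PV = 27321.52302 + 37281.48375 = 64603.00676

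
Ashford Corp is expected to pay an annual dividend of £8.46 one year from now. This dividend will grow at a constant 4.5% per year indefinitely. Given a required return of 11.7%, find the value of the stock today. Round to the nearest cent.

Growing perpetuity: P = D₁ / (r − g) = £8.4600 / (0.117 − 0.045) = £117.50

£117.50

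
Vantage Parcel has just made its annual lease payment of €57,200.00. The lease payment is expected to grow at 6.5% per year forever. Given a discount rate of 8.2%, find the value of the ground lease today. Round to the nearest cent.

€3583411.76

D₁ = D₀ × (1 + g) = €57,200.00 × 1.065 = €60,918.0000
Growing perpetuity: P = D₁ / (r − g) = €60,918.0000 / (0.082 − 0.065) = €3,583,411.76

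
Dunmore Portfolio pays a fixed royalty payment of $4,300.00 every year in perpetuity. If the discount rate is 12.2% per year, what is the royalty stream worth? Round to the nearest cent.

Level perpetuity: PV = C / r = $4,300.00 / 0.122 = $35,245.90

$35245.90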